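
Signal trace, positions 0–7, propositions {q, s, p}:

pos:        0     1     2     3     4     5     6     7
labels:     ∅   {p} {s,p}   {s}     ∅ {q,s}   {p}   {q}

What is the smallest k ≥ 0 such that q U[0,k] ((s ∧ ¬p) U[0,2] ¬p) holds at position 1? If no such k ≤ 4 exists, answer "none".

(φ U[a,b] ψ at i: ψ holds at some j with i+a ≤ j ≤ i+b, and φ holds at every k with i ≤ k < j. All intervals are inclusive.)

Need earliest j ≥ 1 with ((s ∧ ¬p) U[0,2] ¬p), and q at every k in [1,j-1].
  j=1: rhs fails.
  j=2: rhs fails.
  j=3: rhs holds but lhs fails at k=1.
  j=4: rhs holds but lhs fails at k=1.
  j=5: rhs holds but lhs fails at k=1.
No witness within the range → none.

none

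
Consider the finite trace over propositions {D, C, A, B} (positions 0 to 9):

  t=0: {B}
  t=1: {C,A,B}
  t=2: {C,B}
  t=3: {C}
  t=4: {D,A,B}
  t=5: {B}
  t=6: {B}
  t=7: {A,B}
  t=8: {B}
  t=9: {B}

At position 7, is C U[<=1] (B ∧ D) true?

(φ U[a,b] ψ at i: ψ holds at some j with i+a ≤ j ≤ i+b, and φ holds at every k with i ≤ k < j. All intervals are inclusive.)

Need some j in [7,8] with (B ∧ D), and C at every k in [7,j-1].
  j=7: (B ∧ D) false.
  j=8: (B ∧ D) false.
No j in the window works → until fails.

No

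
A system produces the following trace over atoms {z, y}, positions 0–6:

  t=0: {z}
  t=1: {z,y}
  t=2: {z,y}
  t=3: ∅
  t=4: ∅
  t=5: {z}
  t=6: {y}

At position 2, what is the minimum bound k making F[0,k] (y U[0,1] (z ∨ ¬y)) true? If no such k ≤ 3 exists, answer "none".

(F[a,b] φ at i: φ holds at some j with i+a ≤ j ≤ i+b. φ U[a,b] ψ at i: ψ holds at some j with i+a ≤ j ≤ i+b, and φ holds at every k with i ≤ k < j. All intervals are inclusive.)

0

Scan j = 2,3,… for (y U[0,1] (z ∨ ¬y)):
  j=2: holds
First hit at j=2, so smallest k = 2-2 = 0.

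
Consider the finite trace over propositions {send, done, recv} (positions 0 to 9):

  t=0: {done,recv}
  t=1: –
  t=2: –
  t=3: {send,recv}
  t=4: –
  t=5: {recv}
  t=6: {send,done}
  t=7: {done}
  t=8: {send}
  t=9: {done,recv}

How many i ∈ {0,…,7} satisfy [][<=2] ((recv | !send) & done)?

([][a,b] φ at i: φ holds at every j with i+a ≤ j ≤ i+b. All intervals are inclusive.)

0

Evaluate at each i in [0,7]:
  i=0: ✗ (fails at j=1)
  i=1: ✗ (fails at j=1)
  i=2: ✗ (fails at j=2)
  i=3: ✗ (fails at j=3)
  i=4: ✗ (fails at j=4)
  i=5: ✗ (fails at j=5)
  i=6: ✗ (fails at j=6)
  i=7: ✗ (fails at j=8)
Positions where it holds: {} → 0.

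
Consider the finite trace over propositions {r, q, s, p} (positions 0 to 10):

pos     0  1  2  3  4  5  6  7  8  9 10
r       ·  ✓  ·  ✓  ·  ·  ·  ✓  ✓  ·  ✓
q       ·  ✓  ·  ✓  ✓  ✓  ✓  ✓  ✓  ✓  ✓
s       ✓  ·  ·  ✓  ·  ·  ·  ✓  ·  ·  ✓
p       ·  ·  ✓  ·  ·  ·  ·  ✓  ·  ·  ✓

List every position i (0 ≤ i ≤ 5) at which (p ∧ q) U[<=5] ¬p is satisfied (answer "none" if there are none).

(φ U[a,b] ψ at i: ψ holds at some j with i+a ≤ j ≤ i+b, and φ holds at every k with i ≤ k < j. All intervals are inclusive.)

0, 1, 3, 4, 5

Evaluate at each i in [0,5]:
  i=0: ✓ (rhs at j=0)
  i=1: ✓ (rhs at j=1)
  i=2: ✗ (lhs fails at k=2 before rhs at j=3)
  i=3: ✓ (rhs at j=3)
  i=4: ✓ (rhs at j=4)
  i=5: ✓ (rhs at j=5)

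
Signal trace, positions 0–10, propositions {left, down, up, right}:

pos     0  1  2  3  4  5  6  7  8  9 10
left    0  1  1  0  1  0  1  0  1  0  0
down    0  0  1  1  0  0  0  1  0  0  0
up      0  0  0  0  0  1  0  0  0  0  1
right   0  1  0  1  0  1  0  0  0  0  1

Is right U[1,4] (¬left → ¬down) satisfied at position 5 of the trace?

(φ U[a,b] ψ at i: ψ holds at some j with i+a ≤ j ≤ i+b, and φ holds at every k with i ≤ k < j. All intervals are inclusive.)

Need some j in [6,9] with (¬left → ¬down), and right at every k in [5,j-1].
  j=6: (¬left → ¬down) holds; right holds at every k in [5,5] → satisfied.

True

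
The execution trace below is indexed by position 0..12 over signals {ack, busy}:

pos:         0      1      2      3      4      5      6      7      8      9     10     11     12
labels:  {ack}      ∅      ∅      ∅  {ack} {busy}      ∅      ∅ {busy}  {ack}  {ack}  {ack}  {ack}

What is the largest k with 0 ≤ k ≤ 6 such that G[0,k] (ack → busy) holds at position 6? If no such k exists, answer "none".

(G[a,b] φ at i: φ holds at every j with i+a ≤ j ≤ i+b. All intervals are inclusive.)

(ack → busy) must hold from j=6 onward; find where it first fails.
  j=6: holds
  j=7: holds
  j=8: holds
  j=9: fails
Holds on [6,8], so largest k = 2.

2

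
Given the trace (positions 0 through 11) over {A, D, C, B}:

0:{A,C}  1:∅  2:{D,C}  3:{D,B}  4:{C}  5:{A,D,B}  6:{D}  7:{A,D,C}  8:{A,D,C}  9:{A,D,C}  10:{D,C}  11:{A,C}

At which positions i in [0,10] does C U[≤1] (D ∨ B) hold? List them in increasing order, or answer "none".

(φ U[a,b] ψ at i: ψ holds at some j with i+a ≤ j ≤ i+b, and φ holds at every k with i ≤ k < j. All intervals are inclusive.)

2, 3, 4, 5, 6, 7, 8, 9, 10

Evaluate at each i in [0,10]:
  i=0: ✗ (no rhs in [0,1])
  i=1: ✗ (lhs fails at k=1 before rhs at j=2)
  i=2: ✓ (rhs at j=2)
  i=3: ✓ (rhs at j=3)
  i=4: ✓ (rhs at j=5; lhs holds on [4,4])
  i=5: ✓ (rhs at j=5)
  i=6: ✓ (rhs at j=6)
  i=7: ✓ (rhs at j=7)
  i=8: ✓ (rhs at j=8)
  i=9: ✓ (rhs at j=9)
  i=10: ✓ (rhs at j=10)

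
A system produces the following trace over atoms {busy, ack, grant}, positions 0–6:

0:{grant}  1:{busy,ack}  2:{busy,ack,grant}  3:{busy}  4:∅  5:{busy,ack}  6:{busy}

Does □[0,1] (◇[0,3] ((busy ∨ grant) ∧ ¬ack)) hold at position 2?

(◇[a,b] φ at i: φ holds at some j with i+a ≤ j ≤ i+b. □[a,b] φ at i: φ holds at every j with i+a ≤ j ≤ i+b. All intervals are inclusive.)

Holds

Check ◇[0,3] ((busy ∨ grant) ∧ ¬ack) at every j in [2,3]:
  j=2: holds (witness at 3)
  j=3: holds (witness at 3)
All positions satisfy it → formula holds.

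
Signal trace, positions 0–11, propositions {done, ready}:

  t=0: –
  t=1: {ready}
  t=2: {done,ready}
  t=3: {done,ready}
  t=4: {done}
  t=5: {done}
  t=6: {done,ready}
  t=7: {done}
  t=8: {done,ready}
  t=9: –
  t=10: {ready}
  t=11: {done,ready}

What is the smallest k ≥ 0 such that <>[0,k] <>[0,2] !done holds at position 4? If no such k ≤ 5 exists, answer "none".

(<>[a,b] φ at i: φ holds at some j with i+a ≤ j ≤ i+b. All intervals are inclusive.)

Scan j = 4,5,… for <>[0,2] !done:
  j=4: fails
  j=5: fails
  j=6: fails
  j=7: holds
First hit at j=7, so smallest k = 7-4 = 3.

3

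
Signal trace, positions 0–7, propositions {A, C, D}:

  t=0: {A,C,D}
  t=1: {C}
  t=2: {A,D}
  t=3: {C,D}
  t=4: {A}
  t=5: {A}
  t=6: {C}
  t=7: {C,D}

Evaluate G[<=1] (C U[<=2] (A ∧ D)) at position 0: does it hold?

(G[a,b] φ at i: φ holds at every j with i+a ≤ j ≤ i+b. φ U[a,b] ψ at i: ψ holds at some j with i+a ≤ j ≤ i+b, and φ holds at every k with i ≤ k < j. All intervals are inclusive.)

Holds

Check (C U[<=2] (A ∧ D)) at every j in [0,1]:
  j=0: holds
  j=1: holds
All positions satisfy it → formula holds.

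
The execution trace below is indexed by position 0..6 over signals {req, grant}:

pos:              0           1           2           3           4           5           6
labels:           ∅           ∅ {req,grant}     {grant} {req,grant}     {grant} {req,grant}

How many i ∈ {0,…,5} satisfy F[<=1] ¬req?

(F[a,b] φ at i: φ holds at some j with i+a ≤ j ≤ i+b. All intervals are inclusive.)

Evaluate at each i in [0,5]:
  i=0: ✓ (witness j=0)
  i=1: ✓ (witness j=1)
  i=2: ✓ (witness j=3)
  i=3: ✓ (witness j=3)
  i=4: ✓ (witness j=5)
  i=5: ✓ (witness j=5)
Positions where it holds: {0, 1, 2, 3, 4, 5} → 6.

6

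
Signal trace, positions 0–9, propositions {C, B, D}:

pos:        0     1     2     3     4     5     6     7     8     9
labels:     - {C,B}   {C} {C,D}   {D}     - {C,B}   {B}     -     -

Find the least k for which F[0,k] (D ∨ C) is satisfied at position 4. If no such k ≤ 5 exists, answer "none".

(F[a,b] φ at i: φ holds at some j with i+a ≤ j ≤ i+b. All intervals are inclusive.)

Scan j = 4,5,… for (D ∨ C):
  j=4: holds
First hit at j=4, so smallest k = 4-4 = 0.

0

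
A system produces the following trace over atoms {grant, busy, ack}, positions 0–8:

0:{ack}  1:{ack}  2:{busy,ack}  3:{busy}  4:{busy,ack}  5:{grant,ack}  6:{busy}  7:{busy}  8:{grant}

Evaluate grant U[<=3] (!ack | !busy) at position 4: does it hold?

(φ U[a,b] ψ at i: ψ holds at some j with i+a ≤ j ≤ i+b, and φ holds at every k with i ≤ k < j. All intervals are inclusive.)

No

Need some j in [4,7] with (!ack | !busy), and grant at every k in [4,j-1].
  j=4: (!ack | !busy) false.
  j=5: (!ack | !busy) holds, but grant fails at k=4 → not this j.
  j=6: (!ack | !busy) holds, but grant fails at k=4 → not this j.
  j=7: (!ack | !busy) holds, but grant fails at k=4 → not this j.
No j in the window works → until fails.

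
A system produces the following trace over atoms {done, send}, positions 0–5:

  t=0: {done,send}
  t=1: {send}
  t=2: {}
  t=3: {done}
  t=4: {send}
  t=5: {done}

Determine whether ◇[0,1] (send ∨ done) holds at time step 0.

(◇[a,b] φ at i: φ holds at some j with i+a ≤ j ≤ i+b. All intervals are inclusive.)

Check (send ∨ done) at each j in [0,1]:
  j=0: true
  j=1: true
Found at j=0 → formula holds.

True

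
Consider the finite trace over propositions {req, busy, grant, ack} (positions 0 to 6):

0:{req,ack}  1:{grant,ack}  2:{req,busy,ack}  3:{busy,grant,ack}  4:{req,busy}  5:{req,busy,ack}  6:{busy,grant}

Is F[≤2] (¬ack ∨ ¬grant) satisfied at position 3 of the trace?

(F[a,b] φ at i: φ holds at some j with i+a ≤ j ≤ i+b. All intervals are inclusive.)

True

Check (¬ack ∨ ¬grant) at each j in [3,5]:
  j=3: false
  j=4: true
  j=5: true
Found at j=4 → formula holds.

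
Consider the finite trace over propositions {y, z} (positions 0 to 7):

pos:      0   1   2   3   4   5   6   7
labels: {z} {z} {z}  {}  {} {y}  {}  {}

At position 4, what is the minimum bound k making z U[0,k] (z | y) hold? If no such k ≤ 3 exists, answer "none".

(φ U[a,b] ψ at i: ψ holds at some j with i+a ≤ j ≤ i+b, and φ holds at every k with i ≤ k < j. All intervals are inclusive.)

Need earliest j ≥ 4 with (z | y), and z at every k in [4,j-1].
  j=4: rhs fails.
  j=5: rhs holds but lhs fails at k=4.
  j=6: rhs fails.
  j=7: rhs fails.
No witness within the range → none.

none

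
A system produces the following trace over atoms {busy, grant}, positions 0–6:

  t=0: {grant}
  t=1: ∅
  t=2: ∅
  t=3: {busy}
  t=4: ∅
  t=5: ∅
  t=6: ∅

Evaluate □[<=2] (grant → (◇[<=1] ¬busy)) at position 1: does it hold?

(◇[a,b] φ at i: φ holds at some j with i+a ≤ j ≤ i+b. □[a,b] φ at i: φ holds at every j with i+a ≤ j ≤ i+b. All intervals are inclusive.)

Holds

Check (grant → (◇[<=1] ¬busy)) at every j in [1,3]:
  j=1: antecedent false → ✓
  j=2: antecedent false → ✓
  j=3: antecedent false → ✓
All positions satisfy it → formula holds.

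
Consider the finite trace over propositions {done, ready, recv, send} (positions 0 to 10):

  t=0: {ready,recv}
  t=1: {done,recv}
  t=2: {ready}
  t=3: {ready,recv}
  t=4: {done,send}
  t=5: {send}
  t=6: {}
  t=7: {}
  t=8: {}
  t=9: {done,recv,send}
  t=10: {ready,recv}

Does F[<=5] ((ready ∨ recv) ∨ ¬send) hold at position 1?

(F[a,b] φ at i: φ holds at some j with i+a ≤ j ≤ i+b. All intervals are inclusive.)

Check ((ready ∨ recv) ∨ ¬send) at each j in [1,6]:
  j=1: true
  j=2: true
  j=3: true
  j=4: false
  j=5: false
  j=6: true
Found at j=1 → formula holds.

Yes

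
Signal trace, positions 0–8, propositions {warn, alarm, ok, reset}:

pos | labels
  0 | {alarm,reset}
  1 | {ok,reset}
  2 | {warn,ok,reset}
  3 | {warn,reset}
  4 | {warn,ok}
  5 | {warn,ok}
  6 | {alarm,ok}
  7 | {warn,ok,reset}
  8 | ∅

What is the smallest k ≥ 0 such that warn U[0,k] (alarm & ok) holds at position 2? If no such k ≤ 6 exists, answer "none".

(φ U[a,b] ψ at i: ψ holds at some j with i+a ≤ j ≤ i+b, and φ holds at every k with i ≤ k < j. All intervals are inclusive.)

Need earliest j ≥ 2 with (alarm & ok), and warn at every k in [2,j-1].
  j=2: rhs fails.
  j=3: rhs fails.
  j=4: rhs fails.
  j=5: rhs fails.
  j=6: rhs holds; lhs holds on [2,5]. k = 4.

4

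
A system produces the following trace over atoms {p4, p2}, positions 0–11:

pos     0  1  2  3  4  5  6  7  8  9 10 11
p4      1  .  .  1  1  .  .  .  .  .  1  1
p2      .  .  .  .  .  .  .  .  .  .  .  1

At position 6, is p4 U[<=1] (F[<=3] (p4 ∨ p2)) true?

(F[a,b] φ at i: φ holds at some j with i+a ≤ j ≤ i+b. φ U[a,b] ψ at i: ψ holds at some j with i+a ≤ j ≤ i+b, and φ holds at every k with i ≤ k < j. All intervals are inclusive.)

No

Need some j in [6,7] with F[<=3] (p4 ∨ p2), and p4 at every k in [6,j-1].
  j=6: F[<=3] (p4 ∨ p2) — fails (none in [6,9]).
  j=7: F[<=3] (p4 ∨ p2) holds, but p4 fails at k=6 → not this j.
No j in the window works → until fails.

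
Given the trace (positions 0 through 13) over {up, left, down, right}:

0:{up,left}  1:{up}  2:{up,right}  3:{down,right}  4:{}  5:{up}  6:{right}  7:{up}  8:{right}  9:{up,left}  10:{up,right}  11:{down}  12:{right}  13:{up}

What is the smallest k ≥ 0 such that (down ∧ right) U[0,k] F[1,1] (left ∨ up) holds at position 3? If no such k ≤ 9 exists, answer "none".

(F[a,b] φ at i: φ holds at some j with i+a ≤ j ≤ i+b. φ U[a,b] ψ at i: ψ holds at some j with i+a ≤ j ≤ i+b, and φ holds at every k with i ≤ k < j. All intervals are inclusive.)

Need earliest j ≥ 3 with F[1,1] (left ∨ up), and (down ∧ right) at every k in [3,j-1].
  j=3: rhs fails.
  j=4: rhs holds; lhs holds on [3,3]. k = 1.

1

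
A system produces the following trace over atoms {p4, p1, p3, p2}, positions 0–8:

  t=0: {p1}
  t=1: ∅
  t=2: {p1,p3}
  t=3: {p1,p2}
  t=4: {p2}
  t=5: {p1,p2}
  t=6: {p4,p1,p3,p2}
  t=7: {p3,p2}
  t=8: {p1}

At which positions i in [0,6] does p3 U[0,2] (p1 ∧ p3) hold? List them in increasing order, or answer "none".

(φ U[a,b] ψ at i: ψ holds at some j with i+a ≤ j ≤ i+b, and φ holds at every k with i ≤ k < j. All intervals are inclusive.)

2, 6

Evaluate at each i in [0,6]:
  i=0: ✗ (lhs fails at k=0 before rhs at j=2)
  i=1: ✗ (lhs fails at k=1 before rhs at j=2)
  i=2: ✓ (rhs at j=2)
  i=3: ✗ (no rhs in [3,5])
  i=4: ✗ (lhs fails at k=4 before rhs at j=6)
  i=5: ✗ (lhs fails at k=5 before rhs at j=6)
  i=6: ✓ (rhs at j=6)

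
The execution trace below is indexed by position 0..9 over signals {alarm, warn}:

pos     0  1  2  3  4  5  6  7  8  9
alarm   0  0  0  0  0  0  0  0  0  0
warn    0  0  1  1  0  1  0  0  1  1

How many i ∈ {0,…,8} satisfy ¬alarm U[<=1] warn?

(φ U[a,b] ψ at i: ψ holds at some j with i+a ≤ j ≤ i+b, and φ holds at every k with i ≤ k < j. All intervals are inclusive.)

7

Evaluate at each i in [0,8]:
  i=0: ✗ (no rhs in [0,1])
  i=1: ✓ (rhs at j=2; lhs holds on [1,1])
  i=2: ✓ (rhs at j=2)
  i=3: ✓ (rhs at j=3)
  i=4: ✓ (rhs at j=5; lhs holds on [4,4])
  i=5: ✓ (rhs at j=5)
  i=6: ✗ (no rhs in [6,7])
  i=7: ✓ (rhs at j=8; lhs holds on [7,7])
  i=8: ✓ (rhs at j=8)
Positions where it holds: {1, 2, 3, 4, 5, 7, 8} → 7.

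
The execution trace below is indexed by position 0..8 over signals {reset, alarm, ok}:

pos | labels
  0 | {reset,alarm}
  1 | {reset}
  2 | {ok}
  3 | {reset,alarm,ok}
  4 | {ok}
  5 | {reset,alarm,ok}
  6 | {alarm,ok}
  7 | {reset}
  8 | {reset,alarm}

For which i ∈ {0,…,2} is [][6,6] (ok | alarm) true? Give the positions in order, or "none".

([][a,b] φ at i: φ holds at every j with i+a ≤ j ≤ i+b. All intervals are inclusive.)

0, 2

Evaluate at each i in [0,2]:
  i=0: ✓ (all of [6,6])
  i=1: ✗ (fails at j=7)
  i=2: ✓ (all of [8,8])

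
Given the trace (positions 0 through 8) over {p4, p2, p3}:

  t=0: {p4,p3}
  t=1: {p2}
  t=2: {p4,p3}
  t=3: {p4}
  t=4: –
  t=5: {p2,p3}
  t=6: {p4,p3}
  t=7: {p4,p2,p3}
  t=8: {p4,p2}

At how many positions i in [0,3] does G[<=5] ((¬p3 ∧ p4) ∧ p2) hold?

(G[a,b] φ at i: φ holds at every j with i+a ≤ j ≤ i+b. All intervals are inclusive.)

Evaluate at each i in [0,3]:
  i=0: ✗ (fails at j=0)
  i=1: ✗ (fails at j=1)
  i=2: ✗ (fails at j=2)
  i=3: ✗ (fails at j=3)
Positions where it holds: {} → 0.

0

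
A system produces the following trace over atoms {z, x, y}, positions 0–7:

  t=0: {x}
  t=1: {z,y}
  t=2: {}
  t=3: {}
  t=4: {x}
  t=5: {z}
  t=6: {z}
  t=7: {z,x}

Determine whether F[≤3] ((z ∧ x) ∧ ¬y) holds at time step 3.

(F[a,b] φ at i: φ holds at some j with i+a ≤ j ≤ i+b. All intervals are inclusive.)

False

Check ((z ∧ x) ∧ ¬y) at each j in [3,6]:
  j=3: false
  j=4: false
  j=5: false
  j=6: false
No position in the window satisfies it → formula fails.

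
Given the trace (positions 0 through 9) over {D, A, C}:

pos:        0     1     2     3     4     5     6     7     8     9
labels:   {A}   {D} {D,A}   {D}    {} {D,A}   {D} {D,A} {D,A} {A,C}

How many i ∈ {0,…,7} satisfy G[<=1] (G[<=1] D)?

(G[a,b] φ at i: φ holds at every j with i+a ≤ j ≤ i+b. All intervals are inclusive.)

3

Evaluate at each i in [0,7]:
  i=0: ✗ (fails at j=0)
  i=1: ✓ (all of [1,2])
  i=2: ✗ (fails at j=3)
  i=3: ✗ (fails at j=3)
  i=4: ✗ (fails at j=4)
  i=5: ✓ (all of [5,6])
  i=6: ✓ (all of [6,7])
  i=7: ✗ (fails at j=8)
Positions where it holds: {1, 5, 6} → 3.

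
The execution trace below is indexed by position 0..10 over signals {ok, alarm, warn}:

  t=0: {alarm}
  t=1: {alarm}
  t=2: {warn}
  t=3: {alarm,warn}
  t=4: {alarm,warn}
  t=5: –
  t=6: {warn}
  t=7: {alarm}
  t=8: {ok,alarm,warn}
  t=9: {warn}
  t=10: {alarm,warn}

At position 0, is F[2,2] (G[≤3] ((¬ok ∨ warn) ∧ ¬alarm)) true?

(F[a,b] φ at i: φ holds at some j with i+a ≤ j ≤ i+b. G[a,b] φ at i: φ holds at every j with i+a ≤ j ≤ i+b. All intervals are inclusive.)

No

Check G[≤3] ((¬ok ∨ warn) ∧ ¬alarm) at each j in [2,2]:
  j=2: fails at 3
No position in the window satisfies it → formula fails.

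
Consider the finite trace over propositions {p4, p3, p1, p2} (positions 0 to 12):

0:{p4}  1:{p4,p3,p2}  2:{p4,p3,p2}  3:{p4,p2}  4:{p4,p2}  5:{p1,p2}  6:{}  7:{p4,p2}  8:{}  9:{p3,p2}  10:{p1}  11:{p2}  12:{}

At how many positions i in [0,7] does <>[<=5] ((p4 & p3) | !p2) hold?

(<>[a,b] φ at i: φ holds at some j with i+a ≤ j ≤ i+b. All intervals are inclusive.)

Evaluate at each i in [0,7]:
  i=0: ✓ (witness j=0)
  i=1: ✓ (witness j=1)
  i=2: ✓ (witness j=2)
  i=3: ✓ (witness j=6)
  i=4: ✓ (witness j=6)
  i=5: ✓ (witness j=6)
  i=6: ✓ (witness j=6)
  i=7: ✓ (witness j=8)
Positions where it holds: {0, 1, 2, 3, 4, 5, 6, 7} → 8.

8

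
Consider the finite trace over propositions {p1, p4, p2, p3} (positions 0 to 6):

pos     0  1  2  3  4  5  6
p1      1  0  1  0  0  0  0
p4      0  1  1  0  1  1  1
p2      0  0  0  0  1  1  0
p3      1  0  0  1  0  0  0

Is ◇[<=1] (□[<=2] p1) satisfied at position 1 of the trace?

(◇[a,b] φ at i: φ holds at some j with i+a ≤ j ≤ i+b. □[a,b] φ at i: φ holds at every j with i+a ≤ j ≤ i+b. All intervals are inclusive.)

False

Check □[<=2] p1 at each j in [1,2]:
  j=1: fails at 1
  j=2: fails at 3
No position in the window satisfies it → formula fails.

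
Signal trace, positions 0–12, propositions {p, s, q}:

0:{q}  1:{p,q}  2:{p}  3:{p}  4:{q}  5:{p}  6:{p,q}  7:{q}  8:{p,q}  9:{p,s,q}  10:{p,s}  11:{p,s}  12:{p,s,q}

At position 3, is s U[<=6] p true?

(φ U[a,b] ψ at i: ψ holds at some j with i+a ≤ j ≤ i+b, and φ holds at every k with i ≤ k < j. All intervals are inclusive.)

Yes

Need some j in [3,9] with p, and s at every k in [3,j-1].
  j=3: p holds; no prefix to check → satisfied.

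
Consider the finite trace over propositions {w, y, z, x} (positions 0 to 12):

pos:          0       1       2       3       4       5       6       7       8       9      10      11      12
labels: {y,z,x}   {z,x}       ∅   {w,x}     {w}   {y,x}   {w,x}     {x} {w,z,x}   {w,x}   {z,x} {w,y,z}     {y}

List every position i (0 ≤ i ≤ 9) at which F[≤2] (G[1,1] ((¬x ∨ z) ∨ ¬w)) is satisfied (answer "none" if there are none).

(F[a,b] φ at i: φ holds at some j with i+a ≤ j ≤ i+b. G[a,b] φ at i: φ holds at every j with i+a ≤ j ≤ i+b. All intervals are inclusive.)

Evaluate at each i in [0,9]:
  i=0: ✓ (witness j=0)
  i=1: ✓ (witness j=1)
  i=2: ✓ (witness j=3)
  i=3: ✓ (witness j=3)
  i=4: ✓ (witness j=4)
  i=5: ✓ (witness j=6)
  i=6: ✓ (witness j=6)
  i=7: ✓ (witness j=7)
  i=8: ✓ (witness j=9)
  i=9: ✓ (witness j=9)

0, 1, 2, 3, 4, 5, 6, 7, 8, 9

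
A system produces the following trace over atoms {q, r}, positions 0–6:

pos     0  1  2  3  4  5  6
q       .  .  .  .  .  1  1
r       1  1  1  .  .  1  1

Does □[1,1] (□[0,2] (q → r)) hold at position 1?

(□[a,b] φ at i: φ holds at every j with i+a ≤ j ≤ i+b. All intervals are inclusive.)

Check □[0,2] (q → r) at every j in [2,2]:
  j=2: holds on [2,4]
All positions satisfy it → formula holds.

True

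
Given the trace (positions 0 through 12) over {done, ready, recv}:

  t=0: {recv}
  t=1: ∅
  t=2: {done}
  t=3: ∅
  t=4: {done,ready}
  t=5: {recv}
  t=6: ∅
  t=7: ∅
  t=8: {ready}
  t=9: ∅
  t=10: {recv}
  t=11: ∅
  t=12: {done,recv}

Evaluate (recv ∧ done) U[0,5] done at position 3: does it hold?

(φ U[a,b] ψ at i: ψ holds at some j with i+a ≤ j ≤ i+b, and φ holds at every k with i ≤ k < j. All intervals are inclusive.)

Need some j in [3,8] with done, and (recv ∧ done) at every k in [3,j-1].
  j=3: done false.
  j=4: done holds, but (recv ∧ done) fails at k=3 → not this j.
  j=5: done false.
  j=6: done false.
  j=7: done false.
  j=8: done false.
No j in the window works → until fails.

No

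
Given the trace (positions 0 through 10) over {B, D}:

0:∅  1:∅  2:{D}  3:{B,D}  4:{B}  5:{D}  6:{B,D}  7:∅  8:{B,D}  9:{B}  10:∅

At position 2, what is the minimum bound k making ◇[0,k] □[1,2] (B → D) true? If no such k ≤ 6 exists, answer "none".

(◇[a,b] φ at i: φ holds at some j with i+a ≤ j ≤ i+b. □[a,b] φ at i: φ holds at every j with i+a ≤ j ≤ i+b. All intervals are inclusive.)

Scan j = 2,3,… for □[1,2] (B → D):
  j=2: fails
  j=3: fails
  j=4: holds
First hit at j=4, so smallest k = 4-2 = 2.

2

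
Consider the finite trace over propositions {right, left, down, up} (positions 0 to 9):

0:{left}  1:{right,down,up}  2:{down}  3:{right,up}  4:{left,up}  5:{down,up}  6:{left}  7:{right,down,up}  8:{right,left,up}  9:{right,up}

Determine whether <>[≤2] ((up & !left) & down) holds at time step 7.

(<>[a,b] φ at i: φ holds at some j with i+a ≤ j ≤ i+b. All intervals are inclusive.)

Check ((up & !left) & down) at each j in [7,9]:
  j=7: true
  j=8: false
  j=9: false
Found at j=7 → formula holds.

True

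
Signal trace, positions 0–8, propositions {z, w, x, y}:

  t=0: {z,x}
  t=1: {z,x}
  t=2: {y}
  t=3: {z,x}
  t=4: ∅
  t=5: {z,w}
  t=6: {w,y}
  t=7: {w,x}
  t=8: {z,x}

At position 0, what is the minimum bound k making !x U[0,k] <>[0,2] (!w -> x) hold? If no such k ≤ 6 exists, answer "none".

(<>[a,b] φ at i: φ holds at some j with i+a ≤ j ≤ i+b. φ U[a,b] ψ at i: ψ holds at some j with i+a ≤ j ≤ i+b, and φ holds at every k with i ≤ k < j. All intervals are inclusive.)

0

Need earliest j ≥ 0 with <>[0,2] (!w -> x), and !x at every k in [0,j-1].
  j=0: rhs holds (empty prefix). k = 0.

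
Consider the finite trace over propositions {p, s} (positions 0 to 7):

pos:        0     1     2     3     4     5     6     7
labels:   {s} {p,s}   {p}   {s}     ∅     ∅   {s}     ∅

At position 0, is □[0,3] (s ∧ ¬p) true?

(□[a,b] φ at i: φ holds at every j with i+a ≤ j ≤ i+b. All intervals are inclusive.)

False

Check (s ∧ ¬p) at every j in [0,3]:
  j=0: true
  j=1: false
  j=2: false
  j=3: true
Fails at j=1 → formula fails.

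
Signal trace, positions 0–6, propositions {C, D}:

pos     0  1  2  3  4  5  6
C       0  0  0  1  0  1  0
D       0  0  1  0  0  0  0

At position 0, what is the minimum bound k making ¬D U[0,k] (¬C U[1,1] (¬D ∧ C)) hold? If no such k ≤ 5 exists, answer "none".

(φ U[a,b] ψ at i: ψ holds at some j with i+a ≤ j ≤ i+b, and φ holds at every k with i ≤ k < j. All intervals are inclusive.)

2

Need earliest j ≥ 0 with (¬C U[1,1] (¬D ∧ C)), and ¬D at every k in [0,j-1].
  j=0: rhs fails.
  j=1: rhs fails.
  j=2: rhs holds; lhs holds on [0,1]. k = 2.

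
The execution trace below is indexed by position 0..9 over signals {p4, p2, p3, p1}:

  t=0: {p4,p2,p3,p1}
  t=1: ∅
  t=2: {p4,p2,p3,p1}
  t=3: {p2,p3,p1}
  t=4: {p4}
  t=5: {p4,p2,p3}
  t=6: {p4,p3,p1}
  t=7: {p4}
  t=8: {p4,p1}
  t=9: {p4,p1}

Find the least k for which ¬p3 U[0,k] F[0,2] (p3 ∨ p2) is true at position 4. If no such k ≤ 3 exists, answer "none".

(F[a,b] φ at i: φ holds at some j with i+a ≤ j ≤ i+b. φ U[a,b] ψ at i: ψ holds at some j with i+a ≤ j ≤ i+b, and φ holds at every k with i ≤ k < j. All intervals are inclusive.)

0

Need earliest j ≥ 4 with F[0,2] (p3 ∨ p2), and ¬p3 at every k in [4,j-1].
  j=4: rhs holds (empty prefix). k = 0.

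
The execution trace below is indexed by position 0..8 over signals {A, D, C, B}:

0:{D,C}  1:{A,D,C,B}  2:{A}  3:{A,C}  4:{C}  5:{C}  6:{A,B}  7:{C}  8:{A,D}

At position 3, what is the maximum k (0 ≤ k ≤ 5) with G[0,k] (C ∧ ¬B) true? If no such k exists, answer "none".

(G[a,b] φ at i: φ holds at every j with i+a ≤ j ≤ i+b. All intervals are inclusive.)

(C ∧ ¬B) must hold from j=3 onward; find where it first fails.
  j=3: holds
  j=4: holds
  j=5: holds
  j=6: fails
Holds on [3,5], so largest k = 2.

2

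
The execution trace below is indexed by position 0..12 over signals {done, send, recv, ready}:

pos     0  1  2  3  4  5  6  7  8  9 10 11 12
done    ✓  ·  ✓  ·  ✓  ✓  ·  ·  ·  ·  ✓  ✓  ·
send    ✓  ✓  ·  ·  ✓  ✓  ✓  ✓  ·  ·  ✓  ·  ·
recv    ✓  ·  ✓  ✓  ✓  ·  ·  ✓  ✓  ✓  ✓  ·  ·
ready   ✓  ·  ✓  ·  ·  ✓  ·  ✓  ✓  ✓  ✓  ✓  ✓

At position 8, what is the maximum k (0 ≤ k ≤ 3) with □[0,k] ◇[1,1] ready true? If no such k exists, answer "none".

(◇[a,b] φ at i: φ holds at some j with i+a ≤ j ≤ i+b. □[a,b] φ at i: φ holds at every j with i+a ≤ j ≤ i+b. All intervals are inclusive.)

3

◇[1,1] ready must hold from j=8 onward; find where it first fails.
  j=8: holds
  j=9: holds
  j=10: holds
  j=11: holds
Holds through j=11; largest k = 3.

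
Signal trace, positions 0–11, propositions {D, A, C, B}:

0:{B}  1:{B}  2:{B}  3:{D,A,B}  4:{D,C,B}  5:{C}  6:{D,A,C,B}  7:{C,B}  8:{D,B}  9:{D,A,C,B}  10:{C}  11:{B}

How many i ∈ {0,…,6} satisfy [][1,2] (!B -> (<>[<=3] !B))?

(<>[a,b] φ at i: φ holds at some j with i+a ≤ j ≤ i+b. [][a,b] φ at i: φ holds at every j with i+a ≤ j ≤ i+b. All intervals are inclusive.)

7

Evaluate at each i in [0,6]:
  i=0: ✓ (all of [1,2])
  i=1: ✓ (all of [2,3])
  i=2: ✓ (all of [3,4])
  i=3: ✓ (all of [4,5])
  i=4: ✓ (all of [5,6])
  i=5: ✓ (all of [6,7])
  i=6: ✓ (all of [7,8])
Positions where it holds: {0, 1, 2, 3, 4, 5, 6} → 7.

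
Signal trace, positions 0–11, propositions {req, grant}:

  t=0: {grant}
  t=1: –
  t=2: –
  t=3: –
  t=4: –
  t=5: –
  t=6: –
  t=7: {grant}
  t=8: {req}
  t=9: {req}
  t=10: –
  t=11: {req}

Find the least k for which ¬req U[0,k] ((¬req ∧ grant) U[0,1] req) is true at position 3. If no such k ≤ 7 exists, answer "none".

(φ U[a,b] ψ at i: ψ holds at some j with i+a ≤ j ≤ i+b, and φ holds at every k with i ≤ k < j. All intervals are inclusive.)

4

Need earliest j ≥ 3 with ((¬req ∧ grant) U[0,1] req), and ¬req at every k in [3,j-1].
  j=3: rhs fails.
  j=4: rhs fails.
  j=5: rhs fails.
  j=6: rhs fails.
  j=7: rhs holds; lhs holds on [3,6]. k = 4.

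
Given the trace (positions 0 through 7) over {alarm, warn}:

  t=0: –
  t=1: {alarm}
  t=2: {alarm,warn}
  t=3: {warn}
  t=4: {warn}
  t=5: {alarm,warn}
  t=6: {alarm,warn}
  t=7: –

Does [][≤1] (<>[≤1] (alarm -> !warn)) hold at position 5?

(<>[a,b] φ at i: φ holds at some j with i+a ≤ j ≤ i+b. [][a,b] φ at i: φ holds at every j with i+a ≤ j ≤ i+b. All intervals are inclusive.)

Check <>[≤1] (alarm -> !warn) at every j in [5,6]:
  j=5: fails (none in [5,6])
  j=6: holds (witness at 7)
Fails at j=5 → formula fails.

False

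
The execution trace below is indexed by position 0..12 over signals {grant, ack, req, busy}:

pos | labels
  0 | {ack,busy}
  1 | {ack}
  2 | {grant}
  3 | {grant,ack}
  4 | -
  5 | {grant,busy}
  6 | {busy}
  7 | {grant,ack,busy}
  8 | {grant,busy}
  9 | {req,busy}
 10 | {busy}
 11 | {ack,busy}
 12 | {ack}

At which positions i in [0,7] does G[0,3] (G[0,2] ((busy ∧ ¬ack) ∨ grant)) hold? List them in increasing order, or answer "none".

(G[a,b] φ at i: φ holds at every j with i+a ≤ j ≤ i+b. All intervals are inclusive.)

Evaluate at each i in [0,7]:
  i=0: ✗ (fails at j=0)
  i=1: ✗ (fails at j=1)
  i=2: ✗ (fails at j=2)
  i=3: ✗ (fails at j=3)
  i=4: ✗ (fails at j=4)
  i=5: ✓ (all of [5,8])
  i=6: ✗ (fails at j=9)
  i=7: ✗ (fails at j=9)

5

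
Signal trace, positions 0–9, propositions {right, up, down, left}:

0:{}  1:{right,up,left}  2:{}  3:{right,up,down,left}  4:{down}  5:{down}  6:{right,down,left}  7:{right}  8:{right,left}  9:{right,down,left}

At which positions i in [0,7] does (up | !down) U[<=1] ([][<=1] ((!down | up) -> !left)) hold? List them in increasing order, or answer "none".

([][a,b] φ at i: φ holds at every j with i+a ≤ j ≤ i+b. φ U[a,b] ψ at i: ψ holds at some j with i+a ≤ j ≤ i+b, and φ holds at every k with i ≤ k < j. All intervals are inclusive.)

Evaluate at each i in [0,7]:
  i=0: ✗ (no rhs in [0,1])
  i=1: ✗ (no rhs in [1,2])
  i=2: ✗ (no rhs in [2,3])
  i=3: ✓ (rhs at j=4; lhs holds on [3,3])
  i=4: ✓ (rhs at j=4)
  i=5: ✓ (rhs at j=5)
  i=6: ✓ (rhs at j=6)
  i=7: ✗ (no rhs in [7,8])

3, 4, 5, 6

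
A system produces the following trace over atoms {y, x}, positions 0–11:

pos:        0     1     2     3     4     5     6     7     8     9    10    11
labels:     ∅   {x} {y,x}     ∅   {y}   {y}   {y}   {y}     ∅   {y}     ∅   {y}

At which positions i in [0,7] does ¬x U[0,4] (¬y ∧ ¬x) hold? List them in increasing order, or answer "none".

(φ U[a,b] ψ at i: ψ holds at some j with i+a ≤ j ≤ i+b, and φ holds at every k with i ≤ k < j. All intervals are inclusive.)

Evaluate at each i in [0,7]:
  i=0: ✓ (rhs at j=0)
  i=1: ✗ (lhs fails at k=1 before rhs at j=3)
  i=2: ✗ (lhs fails at k=2 before rhs at j=3)
  i=3: ✓ (rhs at j=3)
  i=4: ✓ (rhs at j=8; lhs holds on [4,7])
  i=5: ✓ (rhs at j=8; lhs holds on [5,7])
  i=6: ✓ (rhs at j=8; lhs holds on [6,7])
  i=7: ✓ (rhs at j=8; lhs holds on [7,7])

0, 3, 4, 5, 6, 7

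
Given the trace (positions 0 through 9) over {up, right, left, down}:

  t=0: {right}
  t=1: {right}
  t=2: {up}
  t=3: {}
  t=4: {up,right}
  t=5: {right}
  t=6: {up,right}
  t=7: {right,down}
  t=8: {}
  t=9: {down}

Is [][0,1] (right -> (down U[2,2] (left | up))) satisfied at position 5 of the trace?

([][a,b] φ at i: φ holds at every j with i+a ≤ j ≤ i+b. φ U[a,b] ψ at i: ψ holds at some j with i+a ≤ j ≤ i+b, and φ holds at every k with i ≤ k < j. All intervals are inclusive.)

Check (right -> (down U[2,2] (left | up))) at every j in [5,6]:
  j=5: antecedent true; consequent fails → ✗
  j=6: antecedent true; consequent fails → ✗
Fails at j=5 → formula fails.

Does not hold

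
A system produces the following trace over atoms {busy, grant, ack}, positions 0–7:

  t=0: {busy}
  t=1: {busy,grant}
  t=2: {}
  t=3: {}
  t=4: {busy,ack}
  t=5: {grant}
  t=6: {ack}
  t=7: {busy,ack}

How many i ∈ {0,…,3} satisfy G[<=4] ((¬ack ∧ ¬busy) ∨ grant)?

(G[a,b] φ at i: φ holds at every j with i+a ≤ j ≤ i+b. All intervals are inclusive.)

0

Evaluate at each i in [0,3]:
  i=0: ✗ (fails at j=0)
  i=1: ✗ (fails at j=4)
  i=2: ✗ (fails at j=4)
  i=3: ✗ (fails at j=4)
Positions where it holds: {} → 0.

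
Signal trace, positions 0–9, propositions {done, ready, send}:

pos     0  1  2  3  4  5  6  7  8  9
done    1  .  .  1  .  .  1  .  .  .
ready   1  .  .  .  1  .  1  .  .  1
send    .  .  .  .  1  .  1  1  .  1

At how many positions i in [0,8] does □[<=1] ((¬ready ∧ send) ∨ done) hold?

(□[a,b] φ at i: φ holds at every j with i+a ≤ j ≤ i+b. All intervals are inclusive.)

1

Evaluate at each i in [0,8]:
  i=0: ✗ (fails at j=1)
  i=1: ✗ (fails at j=1)
  i=2: ✗ (fails at j=2)
  i=3: ✗ (fails at j=4)
  i=4: ✗ (fails at j=4)
  i=5: ✗ (fails at j=5)
  i=6: ✓ (all of [6,7])
  i=7: ✗ (fails at j=8)
  i=8: ✗ (fails at j=8)
Positions where it holds: {6} → 1.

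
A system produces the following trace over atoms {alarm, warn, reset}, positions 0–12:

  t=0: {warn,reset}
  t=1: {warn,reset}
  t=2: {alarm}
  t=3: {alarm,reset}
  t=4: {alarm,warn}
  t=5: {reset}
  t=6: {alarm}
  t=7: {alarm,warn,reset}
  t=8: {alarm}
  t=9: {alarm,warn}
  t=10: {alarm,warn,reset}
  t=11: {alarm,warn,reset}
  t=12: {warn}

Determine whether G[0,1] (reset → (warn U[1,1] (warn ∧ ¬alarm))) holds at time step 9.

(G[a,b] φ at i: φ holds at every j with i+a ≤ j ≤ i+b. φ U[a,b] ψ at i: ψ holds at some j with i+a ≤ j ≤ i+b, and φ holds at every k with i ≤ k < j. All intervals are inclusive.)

Check (reset → (warn U[1,1] (warn ∧ ¬alarm))) at every j in [9,10]:
  j=9: antecedent false → ✓
  j=10: antecedent true; consequent fails → ✗
Fails at j=10 → formula fails.

False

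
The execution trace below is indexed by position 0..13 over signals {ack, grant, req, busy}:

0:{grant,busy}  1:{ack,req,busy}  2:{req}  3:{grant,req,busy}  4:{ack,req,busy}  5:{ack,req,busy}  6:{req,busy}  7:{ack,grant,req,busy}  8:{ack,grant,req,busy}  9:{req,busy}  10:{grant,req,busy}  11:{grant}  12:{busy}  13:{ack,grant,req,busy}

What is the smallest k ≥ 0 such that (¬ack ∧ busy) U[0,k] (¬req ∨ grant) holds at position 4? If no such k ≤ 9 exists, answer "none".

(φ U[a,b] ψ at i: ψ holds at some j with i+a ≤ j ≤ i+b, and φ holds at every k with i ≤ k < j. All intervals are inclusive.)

Need earliest j ≥ 4 with (¬req ∨ grant), and (¬ack ∧ busy) at every k in [4,j-1].
  j=4: rhs fails.
  j=5: rhs fails.
  j=6: rhs fails.
  j=7: rhs holds but lhs fails at k=4.
  j=8: rhs holds but lhs fails at k=4.
  j=9: rhs fails.
  j=10: rhs holds but lhs fails at k=4.
  j=11: rhs holds but lhs fails at k=4.
  j=12: rhs holds but lhs fails at k=4.
  j=13: rhs holds but lhs fails at k=4.
No witness within the range → none.

none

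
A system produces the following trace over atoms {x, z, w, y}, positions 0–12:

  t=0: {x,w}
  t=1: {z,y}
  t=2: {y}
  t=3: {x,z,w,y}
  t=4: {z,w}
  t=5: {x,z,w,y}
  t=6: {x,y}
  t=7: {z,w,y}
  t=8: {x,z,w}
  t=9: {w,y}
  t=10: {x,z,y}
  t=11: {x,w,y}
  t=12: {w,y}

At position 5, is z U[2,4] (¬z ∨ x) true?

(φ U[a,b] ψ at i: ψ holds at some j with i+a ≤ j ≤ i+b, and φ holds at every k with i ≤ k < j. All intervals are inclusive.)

Does not hold

Need some j in [7,9] with (¬z ∨ x), and z at every k in [5,j-1].
  j=7: (¬z ∨ x) false.
  j=8: (¬z ∨ x) holds, but z fails at k=6 → not this j.
  j=9: (¬z ∨ x) holds, but z fails at k=6 → not this j.
No j in the window works → until fails.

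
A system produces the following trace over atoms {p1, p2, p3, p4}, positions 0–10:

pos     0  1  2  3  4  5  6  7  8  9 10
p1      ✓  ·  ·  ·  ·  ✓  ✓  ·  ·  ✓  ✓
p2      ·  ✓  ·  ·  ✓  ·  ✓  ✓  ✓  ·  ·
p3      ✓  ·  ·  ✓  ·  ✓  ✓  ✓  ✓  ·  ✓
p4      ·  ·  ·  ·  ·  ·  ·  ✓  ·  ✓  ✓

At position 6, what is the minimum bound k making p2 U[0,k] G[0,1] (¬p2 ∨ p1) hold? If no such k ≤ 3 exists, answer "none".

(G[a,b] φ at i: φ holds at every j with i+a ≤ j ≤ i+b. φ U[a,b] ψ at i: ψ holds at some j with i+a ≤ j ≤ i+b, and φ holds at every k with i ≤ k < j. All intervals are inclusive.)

3

Need earliest j ≥ 6 with G[0,1] (¬p2 ∨ p1), and p2 at every k in [6,j-1].
  j=6: rhs fails.
  j=7: rhs fails.
  j=8: rhs fails.
  j=9: rhs holds; lhs holds on [6,8]. k = 3.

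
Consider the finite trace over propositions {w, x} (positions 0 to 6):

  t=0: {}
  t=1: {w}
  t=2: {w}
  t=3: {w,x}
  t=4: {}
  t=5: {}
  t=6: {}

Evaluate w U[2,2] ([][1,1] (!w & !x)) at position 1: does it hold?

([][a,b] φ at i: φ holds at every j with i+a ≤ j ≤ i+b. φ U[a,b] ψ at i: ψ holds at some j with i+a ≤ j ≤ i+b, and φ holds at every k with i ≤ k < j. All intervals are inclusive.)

Need some j in [3,3] with [][1,1] (!w & !x), and w at every k in [1,j-1].
  j=3: [][1,1] (!w & !x) holds; w holds at every k in [1,2] → satisfied.

Holds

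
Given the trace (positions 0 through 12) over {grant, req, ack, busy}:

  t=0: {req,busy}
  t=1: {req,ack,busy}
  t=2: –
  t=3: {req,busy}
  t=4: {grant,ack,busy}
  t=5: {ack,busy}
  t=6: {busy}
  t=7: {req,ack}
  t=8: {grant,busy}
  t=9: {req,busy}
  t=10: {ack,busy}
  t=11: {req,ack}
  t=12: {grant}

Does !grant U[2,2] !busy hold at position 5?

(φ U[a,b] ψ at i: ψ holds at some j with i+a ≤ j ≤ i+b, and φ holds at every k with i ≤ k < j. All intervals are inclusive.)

Need some j in [7,7] with !busy, and !grant at every k in [5,j-1].
  j=7: !busy holds; !grant holds at every k in [5,6] → satisfied.

Holds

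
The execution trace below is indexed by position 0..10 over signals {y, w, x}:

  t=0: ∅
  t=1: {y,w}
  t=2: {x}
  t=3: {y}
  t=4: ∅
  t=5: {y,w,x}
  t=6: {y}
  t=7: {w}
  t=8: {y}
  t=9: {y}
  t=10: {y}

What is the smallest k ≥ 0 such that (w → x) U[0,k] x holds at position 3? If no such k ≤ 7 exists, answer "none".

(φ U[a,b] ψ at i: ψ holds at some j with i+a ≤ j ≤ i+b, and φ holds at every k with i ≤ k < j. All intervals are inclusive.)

2

Need earliest j ≥ 3 with x, and (w → x) at every k in [3,j-1].
  j=3: rhs fails.
  j=4: rhs fails.
  j=5: rhs holds; lhs holds on [3,4]. k = 2.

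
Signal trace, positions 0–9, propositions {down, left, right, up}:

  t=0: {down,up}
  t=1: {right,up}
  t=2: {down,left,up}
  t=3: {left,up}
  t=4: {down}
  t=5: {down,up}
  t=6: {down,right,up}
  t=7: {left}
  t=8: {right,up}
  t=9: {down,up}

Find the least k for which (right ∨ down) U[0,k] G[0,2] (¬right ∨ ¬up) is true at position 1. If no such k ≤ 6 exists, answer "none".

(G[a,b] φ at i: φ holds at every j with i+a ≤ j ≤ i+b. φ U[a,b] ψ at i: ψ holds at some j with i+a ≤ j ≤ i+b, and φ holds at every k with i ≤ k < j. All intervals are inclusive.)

1

Need earliest j ≥ 1 with G[0,2] (¬right ∨ ¬up), and (right ∨ down) at every k in [1,j-1].
  j=1: rhs fails.
  j=2: rhs holds; lhs holds on [1,1]. k = 1.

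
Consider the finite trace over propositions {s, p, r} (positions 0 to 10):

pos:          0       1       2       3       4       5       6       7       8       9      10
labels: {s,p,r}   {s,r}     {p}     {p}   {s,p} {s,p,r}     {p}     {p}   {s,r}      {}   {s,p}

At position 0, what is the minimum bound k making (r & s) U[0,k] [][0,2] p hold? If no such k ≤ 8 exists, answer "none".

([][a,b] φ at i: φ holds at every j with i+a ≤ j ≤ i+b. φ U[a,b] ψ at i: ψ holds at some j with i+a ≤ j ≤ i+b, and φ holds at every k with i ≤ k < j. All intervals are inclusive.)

Need earliest j ≥ 0 with [][0,2] p, and (r & s) at every k in [0,j-1].
  j=0: rhs fails.
  j=1: rhs fails.
  j=2: rhs holds; lhs holds on [0,1]. k = 2.

2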